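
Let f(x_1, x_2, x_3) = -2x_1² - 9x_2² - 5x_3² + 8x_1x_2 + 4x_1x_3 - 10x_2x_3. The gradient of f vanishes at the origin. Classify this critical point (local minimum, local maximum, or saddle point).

The Hessian at the origin is H = [[-4, 8, 4], [8, -18, -10], [4, -10, -10]].
Symmetric row and column elimination reduces H to a congruent diagonal form with pivots -4, -2, -4.
So there are 3 negative pivots.
H is negative definite, so the origin is a strict local maximum.

local maximum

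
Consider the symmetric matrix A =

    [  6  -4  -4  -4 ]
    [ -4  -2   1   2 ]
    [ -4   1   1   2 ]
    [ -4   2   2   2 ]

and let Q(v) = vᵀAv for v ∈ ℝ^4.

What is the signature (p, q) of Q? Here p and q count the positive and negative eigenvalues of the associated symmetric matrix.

Congruent diagonalization of A (simultaneous row and column reduction) yields pivots 6, -14/3, -15/14, -2/5.
That gives 1 positive, 3 negative pivots.

(1, 3)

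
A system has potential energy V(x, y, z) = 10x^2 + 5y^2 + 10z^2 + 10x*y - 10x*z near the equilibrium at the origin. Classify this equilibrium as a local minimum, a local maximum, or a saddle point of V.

The Hessian at the origin is H = [[20, 10, -10], [10, 10, 0], [-10, 0, 20]].
Congruent diagonalization of H (simultaneous row and column reduction) yields pivots 20, 5, 10.
Counting signs: 3 positive.
H is positive definite, so the origin is a strict local minimum.

local minimum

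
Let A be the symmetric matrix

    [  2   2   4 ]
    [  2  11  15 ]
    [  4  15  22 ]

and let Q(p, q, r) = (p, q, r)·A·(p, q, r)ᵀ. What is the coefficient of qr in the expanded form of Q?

The coefficient of qr is A[2,3] + A[3,2] = 2·15 = 30.

30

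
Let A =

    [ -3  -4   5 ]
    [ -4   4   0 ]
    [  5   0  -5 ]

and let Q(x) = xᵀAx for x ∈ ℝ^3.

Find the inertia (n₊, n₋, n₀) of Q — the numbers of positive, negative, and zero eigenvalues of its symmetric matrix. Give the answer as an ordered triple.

Applying the same elementary operations to the rows and columns of A produces a congruent diagonal matrix with entries -3, 28/3, -10/7.
That gives 1 positive, 2 negative pivots.

(1, 2, 0)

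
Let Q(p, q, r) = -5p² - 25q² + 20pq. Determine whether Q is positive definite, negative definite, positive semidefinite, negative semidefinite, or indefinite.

negative semidefinite

Write A = [[-5, 10, 0], [10, -25, 0], [0, 0, 0]].
Applying the same elementary operations to the rows and columns of A produces a congruent diagonal matrix with entries -5, -5, 0.
That gives 2 negative, 1 zero pivots.
Hence Q is negative semidefinite.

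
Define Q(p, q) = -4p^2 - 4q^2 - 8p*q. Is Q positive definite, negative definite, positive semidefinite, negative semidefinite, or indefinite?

negative semidefinite

The symmetric matrix is A = [[-4, -4], [-4, -4]].
Applying the same elementary operations to the rows and columns of A produces a congruent diagonal matrix with entries -4, 0.
So there are 1 negative, 1 zero pivots.
Hence Q is negative semidefinite.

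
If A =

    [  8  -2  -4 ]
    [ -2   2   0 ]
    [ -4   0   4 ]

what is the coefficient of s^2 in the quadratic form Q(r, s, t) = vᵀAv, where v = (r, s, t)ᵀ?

2

The coefficient of s^2 is the diagonal entry A[2,2] = 2.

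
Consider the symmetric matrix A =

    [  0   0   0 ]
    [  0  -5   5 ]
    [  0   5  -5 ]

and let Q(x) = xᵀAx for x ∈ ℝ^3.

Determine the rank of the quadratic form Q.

1

Row-reducing A symmetrically gives the diagonal entries 0, -5, 0.
So there are 1 negative, 2 zero pivots.
The rank is the number of nonzero pivots: 1.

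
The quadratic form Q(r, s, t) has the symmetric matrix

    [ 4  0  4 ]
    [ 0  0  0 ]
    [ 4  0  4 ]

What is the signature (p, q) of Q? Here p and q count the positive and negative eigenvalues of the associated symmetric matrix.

Applying the same elementary operations to the rows and columns of A produces a congruent diagonal matrix with entries 4, 0, 0.
So there are 1 positive, 2 zero pivots.

(1, 0)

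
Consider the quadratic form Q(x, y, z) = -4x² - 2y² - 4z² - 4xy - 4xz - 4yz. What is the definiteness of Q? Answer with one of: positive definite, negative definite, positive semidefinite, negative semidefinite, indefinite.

The symmetric matrix is A = [[-4, -2, -2], [-2, -2, -2], [-2, -2, -4]].
An LDLᵀ factorisation of A has diagonal entries -4, -1, -2.
That gives 3 negative pivots.
Hence Q is negative definite.

negative definite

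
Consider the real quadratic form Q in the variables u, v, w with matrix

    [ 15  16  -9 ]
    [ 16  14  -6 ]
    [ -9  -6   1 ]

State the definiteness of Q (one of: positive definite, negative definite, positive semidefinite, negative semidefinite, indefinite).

Congruent diagonalization of A (simultaneous row and column reduction) yields pivots 15, -46/15, -4/23.
That gives 1 positive, 2 negative pivots.
Hence Q is indefinite.

indefinite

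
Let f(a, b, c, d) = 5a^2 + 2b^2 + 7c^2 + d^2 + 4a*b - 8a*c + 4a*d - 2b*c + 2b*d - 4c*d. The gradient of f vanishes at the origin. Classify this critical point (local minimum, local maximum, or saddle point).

local minimum

The Hessian at the origin is H = [[10, 4, -8, 4], [4, 4, -2, 2], [-8, -2, 14, -4], [4, 2, -4, 2]].
Symmetric row and column elimination reduces H to a congruent diagonal form with pivots 10, 12/5, 7, 4/21.
That gives 4 positive pivots.
H is positive definite, so the origin is a strict local minimum.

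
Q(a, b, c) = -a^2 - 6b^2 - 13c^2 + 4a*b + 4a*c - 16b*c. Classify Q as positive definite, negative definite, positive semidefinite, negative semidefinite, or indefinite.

Write A = [[-1, 2, 2], [2, -6, -8], [2, -8, -13]].
An LDLᵀ factorisation of A has diagonal entries -1, -2, -1.
That gives 3 negative pivots.
Hence Q is negative definite.

negative definite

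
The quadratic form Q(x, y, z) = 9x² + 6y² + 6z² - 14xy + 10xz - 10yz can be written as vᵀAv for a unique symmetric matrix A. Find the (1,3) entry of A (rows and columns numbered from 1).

The coefficient of x·z in Q is 10. For a symmetric A this equals A[1,3] + A[3,1] = 2·A[1,3].
So A[1,3] = 10/2 = 5.

5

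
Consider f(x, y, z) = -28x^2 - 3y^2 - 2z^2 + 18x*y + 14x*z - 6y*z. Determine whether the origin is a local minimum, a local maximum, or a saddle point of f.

saddle point

The Hessian at the origin is H = [[-56, 18, 14], [18, -6, -6], [14, -6, -4]].
Congruent diagonalization of H (simultaneous row and column reduction) yields pivots -56, -3/14, 10.
Counting signs: 1 positive, 2 negative.
H is indefinite, so the origin is a saddle point.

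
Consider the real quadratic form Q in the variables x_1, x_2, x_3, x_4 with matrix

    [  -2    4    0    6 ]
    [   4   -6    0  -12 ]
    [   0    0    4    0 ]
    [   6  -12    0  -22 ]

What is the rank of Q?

Congruent diagonalization of A (simultaneous row and column reduction) yields pivots -2, 2, 4, -4.
Counting signs: 2 positive, 2 negative.
The rank is the number of nonzero pivots: 4.

4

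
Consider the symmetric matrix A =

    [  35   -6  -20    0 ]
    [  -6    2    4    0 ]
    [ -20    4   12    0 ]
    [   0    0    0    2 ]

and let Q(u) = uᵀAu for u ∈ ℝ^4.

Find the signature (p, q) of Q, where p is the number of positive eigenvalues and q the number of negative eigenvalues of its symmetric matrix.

(4, 0)

An LDLᵀ factorisation of A has diagonal entries 35, 34/35, 4/17, 2.
That gives 4 positive pivots.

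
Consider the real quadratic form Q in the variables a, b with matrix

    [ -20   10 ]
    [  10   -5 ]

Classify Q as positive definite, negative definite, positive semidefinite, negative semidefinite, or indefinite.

Applying the same elementary operations to the rows and columns of A produces a congruent diagonal matrix with entries -20, 0.
That gives 1 negative, 1 zero pivots.
Hence Q is negative semidefinite.

negative semidefinite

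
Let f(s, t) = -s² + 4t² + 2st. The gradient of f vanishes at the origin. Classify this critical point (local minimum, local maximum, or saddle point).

The Hessian at the origin is H = [[-2, 2], [2, 8]].
det H = -2·8 − (2)² = -20 < 0, so H is indefinite.
Therefore the origin is a saddle point.

saddle point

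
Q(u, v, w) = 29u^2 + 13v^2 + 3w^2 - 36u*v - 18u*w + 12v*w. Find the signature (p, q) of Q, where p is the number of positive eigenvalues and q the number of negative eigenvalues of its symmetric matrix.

(3, 0)

The symmetric matrix is A = [[29, -18, -9], [-18, 13, 6], [-9, 6, 3]].
Row-reducing A symmetrically gives the diagonal entries 29, 53/29, 6/53.
So there are 3 positive pivots.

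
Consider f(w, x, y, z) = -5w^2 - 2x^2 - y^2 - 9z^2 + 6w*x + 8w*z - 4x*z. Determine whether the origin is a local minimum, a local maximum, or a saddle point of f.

local maximum

The Hessian at the origin is H = [[-10, 6, 0, 8], [6, -4, 0, -4], [0, 0, -2, 0], [8, -4, 0, -18]].
Symmetric row and column elimination reduces H to a congruent diagonal form with pivots -10, -2/5, -2, -10.
That gives 4 negative pivots.
H is negative definite, so the origin is a strict local maximum.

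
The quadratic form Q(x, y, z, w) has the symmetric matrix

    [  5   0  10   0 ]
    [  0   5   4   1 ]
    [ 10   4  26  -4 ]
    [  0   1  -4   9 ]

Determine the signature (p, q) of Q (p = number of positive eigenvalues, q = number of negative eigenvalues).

(4, 0)

Congruent diagonalization of A (simultaneous row and column reduction) yields pivots 5, 5, 14/5, 4/7.
Counting signs: 4 positive.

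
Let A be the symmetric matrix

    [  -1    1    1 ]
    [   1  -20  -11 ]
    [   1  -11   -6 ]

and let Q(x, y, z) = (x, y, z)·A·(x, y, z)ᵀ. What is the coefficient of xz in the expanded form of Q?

2

The coefficient of xz is A[1,3] + A[3,1] = 2·1 = 2.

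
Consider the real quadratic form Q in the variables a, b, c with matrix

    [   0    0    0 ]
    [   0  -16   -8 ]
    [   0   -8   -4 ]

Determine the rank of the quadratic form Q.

1

Congruent diagonalization of A (simultaneous row and column reduction) yields pivots 0, -16, 0.
That gives 1 negative, 2 zero pivots.
The rank is the number of nonzero pivots: 1.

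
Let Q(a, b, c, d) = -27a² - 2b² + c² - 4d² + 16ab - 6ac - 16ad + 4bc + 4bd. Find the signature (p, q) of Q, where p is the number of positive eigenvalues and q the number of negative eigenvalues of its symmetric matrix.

(1, 2)

The associated matrix is A = [[-27, 8, -3, -8], [8, -2, 2, 2], [-3, 2, 1, 0], [-8, 2, 0, -4]].
Symmetric row and column elimination reduces A to a congruent diagonal form with pivots -27, 10/27, -2, 0.
That gives 1 positive, 2 negative, 1 zero pivots.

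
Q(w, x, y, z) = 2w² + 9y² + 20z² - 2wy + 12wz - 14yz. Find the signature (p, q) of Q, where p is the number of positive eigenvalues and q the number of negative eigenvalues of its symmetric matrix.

(3, 0)

The symmetric matrix is A = [[2, 0, -1, 6], [0, 0, 0, 0], [-1, 0, 9, -7], [6, 0, -7, 20]].
Congruent diagonalization of A (simultaneous row and column reduction) yields pivots 2, 0, 17/2, 2/17.
Counting signs: 3 positive, 1 zero.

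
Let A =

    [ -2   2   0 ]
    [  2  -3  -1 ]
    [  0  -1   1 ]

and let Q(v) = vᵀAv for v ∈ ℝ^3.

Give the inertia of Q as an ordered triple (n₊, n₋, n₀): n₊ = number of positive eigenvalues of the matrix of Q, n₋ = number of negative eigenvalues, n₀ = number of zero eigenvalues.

An LDLᵀ factorisation of A has diagonal entries -2, -1, 2.
Counting signs: 1 positive, 2 negative.

(1, 2, 0)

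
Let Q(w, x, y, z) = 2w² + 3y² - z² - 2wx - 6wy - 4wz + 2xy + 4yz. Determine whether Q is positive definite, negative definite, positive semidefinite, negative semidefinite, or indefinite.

indefinite

Write A = [[2, -1, -3, -2], [-1, 0, 1, 0], [-3, 1, 3, 2], [-2, 0, 2, -1]].
Symmetric row and column elimination reduces A to a congruent diagonal form with pivots 2, -1/2, -1, -1.
That gives 1 positive, 3 negative pivots.
Hence Q is indefinite.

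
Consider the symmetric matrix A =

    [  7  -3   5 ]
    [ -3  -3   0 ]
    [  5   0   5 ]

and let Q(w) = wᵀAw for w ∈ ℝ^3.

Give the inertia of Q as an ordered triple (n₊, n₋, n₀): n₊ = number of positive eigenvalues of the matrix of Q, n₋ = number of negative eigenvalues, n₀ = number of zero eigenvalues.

Row-reducing A symmetrically gives the diagonal entries 7, -30/7, 5/2.
Counting signs: 2 positive, 1 negative.

(2, 1, 0)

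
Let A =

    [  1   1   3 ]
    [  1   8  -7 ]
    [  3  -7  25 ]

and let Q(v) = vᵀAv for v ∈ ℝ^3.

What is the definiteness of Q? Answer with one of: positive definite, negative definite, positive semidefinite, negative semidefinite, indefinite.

Leading principal minors: Δ_1 = 1, Δ_2 = 7, Δ_3 = 12.
All leading principal minors are positive, so by Sylvester's criterion Q is positive definite.

positive definite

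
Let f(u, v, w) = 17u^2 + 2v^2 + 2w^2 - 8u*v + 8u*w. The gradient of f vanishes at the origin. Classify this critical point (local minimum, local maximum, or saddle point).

The Hessian at the origin is H = [[34, -8, 8], [-8, 4, 0], [8, 0, 4]].
An LDLᵀ factorisation of H has diagonal entries 34, 36/17, 4/9.
That gives 3 positive pivots.
H is positive definite, so the origin is a strict local minimum.

local minimum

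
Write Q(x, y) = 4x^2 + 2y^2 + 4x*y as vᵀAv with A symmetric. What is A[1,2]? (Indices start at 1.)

2

The coefficient of x·y in Q is 4. For a symmetric A this equals A[1,2] + A[2,1] = 2·A[1,2].
So A[1,2] = 4/2 = 2.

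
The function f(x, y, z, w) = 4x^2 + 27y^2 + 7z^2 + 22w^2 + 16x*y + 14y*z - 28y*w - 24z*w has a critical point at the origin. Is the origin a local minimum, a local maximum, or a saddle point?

The Hessian at the origin is H = [[8, 16, 0, 0], [16, 54, 14, -28], [0, 14, 14, -24], [0, -28, -24, 44]].
Symmetric row and column elimination reduces H to a congruent diagonal form with pivots 8, 22, 56/11, 6/7.
That gives 4 positive pivots.
H is positive definite, so the origin is a strict local minimum.

local minimum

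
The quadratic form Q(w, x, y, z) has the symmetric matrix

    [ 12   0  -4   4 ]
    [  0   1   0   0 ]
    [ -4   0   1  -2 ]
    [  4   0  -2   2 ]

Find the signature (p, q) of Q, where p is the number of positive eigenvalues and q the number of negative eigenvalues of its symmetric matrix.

(3, 1)

An LDLᵀ factorisation of A has diagonal entries 12, 1, -1/3, 2.
Counting signs: 3 positive, 1 negative.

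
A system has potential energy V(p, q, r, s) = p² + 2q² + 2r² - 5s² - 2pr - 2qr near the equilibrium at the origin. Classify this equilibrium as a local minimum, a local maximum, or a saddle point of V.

saddle point

The Hessian at the origin is H = [[2, 0, -2, 0], [0, 4, -2, 0], [-2, -2, 4, 0], [0, 0, 0, -10]].
An LDLᵀ factorisation of H has diagonal entries 2, 4, 1, -10.
So there are 3 positive, 1 negative pivots.
H is indefinite, so the origin is a saddle point.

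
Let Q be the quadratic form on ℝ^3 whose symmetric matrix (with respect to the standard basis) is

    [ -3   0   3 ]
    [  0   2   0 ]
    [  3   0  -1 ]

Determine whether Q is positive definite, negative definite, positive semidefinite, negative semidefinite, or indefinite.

Congruent diagonalization of A (simultaneous row and column reduction) yields pivots -3, 2, 2.
So there are 2 positive, 1 negative pivots.
Hence Q is indefinite.

indefinite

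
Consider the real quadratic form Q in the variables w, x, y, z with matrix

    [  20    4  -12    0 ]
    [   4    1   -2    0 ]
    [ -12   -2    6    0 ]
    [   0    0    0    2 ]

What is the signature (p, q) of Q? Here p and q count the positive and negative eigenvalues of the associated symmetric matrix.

(3, 1)

Symmetric row and column elimination reduces A to a congruent diagonal form with pivots 20, 1/5, -2, 2.
That gives 3 positive, 1 negative pivots.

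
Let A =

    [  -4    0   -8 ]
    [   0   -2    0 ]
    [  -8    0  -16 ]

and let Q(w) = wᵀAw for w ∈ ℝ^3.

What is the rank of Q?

2

Row-reducing A symmetrically gives the diagonal entries -4, -2, 0.
Counting signs: 2 negative, 1 zero.
The rank is the number of nonzero pivots: 2.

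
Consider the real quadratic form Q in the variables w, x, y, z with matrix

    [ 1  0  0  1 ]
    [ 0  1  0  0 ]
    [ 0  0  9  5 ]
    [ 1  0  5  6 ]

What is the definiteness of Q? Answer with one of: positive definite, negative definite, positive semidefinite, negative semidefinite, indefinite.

Congruent diagonalization of A (simultaneous row and column reduction) yields pivots 1, 1, 9, 20/9.
That gives 4 positive pivots.
Hence Q is positive definite.

positive definite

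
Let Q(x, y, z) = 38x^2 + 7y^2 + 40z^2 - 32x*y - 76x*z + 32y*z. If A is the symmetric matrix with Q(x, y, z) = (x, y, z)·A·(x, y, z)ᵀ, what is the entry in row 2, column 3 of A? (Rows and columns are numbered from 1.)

16

The coefficient of y·z in Q is 32. For a symmetric A this equals A[2,3] + A[3,2] = 2·A[2,3].
So A[2,3] = 32/2 = 16.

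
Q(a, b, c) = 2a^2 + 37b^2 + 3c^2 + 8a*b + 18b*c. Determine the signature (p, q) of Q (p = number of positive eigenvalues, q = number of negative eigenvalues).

The associated matrix is A = [[2, 4, 0], [4, 37, 9], [0, 9, 3]].
Row-reducing A symmetrically gives the diagonal entries 2, 29, 6/29.
That gives 3 positive pivots.

(3, 0)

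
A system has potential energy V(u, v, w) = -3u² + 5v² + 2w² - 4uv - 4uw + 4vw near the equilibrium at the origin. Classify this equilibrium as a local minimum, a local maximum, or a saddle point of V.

The Hessian at the origin is H = [[-6, -4, -4], [-4, 10, 4], [-4, 4, 4]].
Applying the same elementary operations to the rows and columns of H produces a congruent diagonal matrix with entries -6, 38/3, 60/19.
So there are 2 positive, 1 negative pivots.
H is indefinite, so the origin is a saddle point.

saddle point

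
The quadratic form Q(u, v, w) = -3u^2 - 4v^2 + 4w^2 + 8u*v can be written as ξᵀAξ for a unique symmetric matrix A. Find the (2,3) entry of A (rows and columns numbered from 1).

The coefficient of v·w in Q is 0. For a symmetric A this equals A[2,3] + A[3,2] = 2·A[2,3].
So A[2,3] = 0/2 = 0.

0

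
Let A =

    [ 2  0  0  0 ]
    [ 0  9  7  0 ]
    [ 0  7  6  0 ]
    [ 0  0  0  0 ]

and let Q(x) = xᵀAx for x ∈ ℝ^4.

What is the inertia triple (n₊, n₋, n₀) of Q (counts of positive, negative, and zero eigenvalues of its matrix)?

Symmetric row and column elimination reduces A to a congruent diagonal form with pivots 2, 9, 5/9, 0.
That gives 3 positive, 1 zero pivots.

(3, 0, 1)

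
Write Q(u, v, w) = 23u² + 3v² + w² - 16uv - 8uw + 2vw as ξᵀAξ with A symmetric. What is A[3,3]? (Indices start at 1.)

The coefficient of w² in Q is 1, and that is exactly A[3,3].

1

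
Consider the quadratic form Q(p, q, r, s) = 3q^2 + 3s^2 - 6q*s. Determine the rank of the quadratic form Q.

The associated matrix is A = [[0, 0, 0, 0], [0, 3, 0, -3], [0, 0, 0, 0], [0, -3, 0, 3]].
Symmetric row and column elimination reduces A to a congruent diagonal form with pivots 0, 3, 0, 0.
So there are 1 positive, 3 zero pivots.
The rank is the number of nonzero pivots: 1.

1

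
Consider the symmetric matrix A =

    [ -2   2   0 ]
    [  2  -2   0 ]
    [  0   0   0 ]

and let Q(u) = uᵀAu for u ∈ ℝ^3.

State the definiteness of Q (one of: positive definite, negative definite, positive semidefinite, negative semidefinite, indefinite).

Congruent diagonalization of A (simultaneous row and column reduction) yields pivots -2, 0, 0.
So there are 1 negative, 2 zero pivots.
Hence Q is negative semidefinite.

negative semidefinite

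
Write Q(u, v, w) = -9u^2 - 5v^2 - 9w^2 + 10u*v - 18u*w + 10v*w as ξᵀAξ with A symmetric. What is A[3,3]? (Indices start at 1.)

-9

The coefficient of w^2 in Q is -9, and that is exactly A[3,3].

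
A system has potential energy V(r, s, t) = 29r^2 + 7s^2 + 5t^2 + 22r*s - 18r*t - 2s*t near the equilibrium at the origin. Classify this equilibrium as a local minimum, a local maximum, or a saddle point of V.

The Hessian at the origin is H = [[58, 22, -18], [22, 14, -2], [-18, -2, 10]].
An LDLᵀ factorisation of H has diagonal entries 58, 164/29, 12/41.
Counting signs: 3 positive.
H is positive definite, so the origin is a strict local minimum.

local minimum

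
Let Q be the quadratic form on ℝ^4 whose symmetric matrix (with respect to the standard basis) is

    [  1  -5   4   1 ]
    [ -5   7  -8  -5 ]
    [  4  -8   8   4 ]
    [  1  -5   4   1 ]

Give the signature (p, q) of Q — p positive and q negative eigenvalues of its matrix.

Symmetric row and column elimination reduces A to a congruent diagonal form with pivots 1, -18, 0, 0.
Counting signs: 1 positive, 1 negative, 2 zero.

(1, 1)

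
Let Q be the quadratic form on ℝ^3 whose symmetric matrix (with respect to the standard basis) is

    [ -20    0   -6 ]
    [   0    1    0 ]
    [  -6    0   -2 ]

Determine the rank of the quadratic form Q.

An LDLᵀ factorisation of A has diagonal entries -20, 1, -1/5.
Counting signs: 1 positive, 2 negative.
The rank is the number of nonzero pivots: 3.

3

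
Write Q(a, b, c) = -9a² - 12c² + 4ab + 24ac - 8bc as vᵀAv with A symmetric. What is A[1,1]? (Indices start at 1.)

The coefficient of a² in Q is -9, and that is exactly A[1,1].

-9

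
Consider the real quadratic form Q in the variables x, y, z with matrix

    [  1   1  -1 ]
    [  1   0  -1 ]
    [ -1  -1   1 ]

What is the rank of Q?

Symmetric row and column elimination reduces A to a congruent diagonal form with pivots 1, -1, 0.
Counting signs: 1 positive, 1 negative, 1 zero.
The rank is the number of nonzero pivots: 2.

2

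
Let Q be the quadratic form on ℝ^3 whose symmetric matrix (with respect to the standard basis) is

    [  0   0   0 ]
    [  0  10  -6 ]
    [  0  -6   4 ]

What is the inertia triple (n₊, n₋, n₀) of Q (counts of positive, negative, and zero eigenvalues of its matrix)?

(2, 0, 1)

Row-reducing A symmetrically gives the diagonal entries 0, 10, 2/5.
So there are 2 positive, 1 zero pivots.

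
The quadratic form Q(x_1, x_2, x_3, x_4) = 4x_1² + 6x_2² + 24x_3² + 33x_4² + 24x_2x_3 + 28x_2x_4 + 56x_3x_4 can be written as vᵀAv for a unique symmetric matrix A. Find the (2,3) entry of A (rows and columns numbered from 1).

The coefficient of x_2·x_3 in Q is 24. For a symmetric A this equals A[2,3] + A[3,2] = 2·A[2,3].
So A[2,3] = 24/2 = 12.

12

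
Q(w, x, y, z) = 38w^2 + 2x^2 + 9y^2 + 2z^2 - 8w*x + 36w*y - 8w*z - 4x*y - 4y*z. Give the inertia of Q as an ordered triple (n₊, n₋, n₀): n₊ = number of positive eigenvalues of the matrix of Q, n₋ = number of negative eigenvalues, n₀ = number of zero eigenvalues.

(4, 0, 0)

The symmetric matrix is A = [[38, -4, 18, -4], [-4, 2, -2, 0], [18, -2, 9, -2], [-4, 0, -2, 2]].
An LDLᵀ factorisation of A has diagonal entries 38, 30/19, 7/15, 10/7.
That gives 4 positive pivots.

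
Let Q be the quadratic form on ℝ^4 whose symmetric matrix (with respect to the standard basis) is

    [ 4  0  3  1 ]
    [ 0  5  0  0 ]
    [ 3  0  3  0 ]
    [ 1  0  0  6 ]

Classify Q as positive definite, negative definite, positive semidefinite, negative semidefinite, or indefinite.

positive definite

Row-reducing A symmetrically gives the diagonal entries 4, 5, 3/4, 5.
So there are 4 positive pivots.
Hence Q is positive definite.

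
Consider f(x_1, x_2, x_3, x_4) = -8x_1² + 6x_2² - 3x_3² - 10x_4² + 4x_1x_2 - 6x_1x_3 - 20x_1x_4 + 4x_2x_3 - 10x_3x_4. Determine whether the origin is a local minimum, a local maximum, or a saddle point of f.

saddle point

The Hessian at the origin is H = [[-16, 4, -6, -20], [4, 12, 4, 0], [-6, 4, -6, -10], [-20, 0, -10, -20]].
Applying the same elementary operations to the rows and columns of H produces a congruent diagonal matrix with entries -16, 13, -55/13, 40/11.
That gives 2 positive, 2 negative pivots.
H is indefinite, so the origin is a saddle point.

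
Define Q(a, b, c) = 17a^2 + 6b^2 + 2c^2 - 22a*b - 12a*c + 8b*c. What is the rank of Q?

3

Write A = [[17, -11, -6], [-11, 6, 4], [-6, 4, 2]].
Congruent diagonalization of A (simultaneous row and column reduction) yields pivots 17, -19/17, -2/19.
Counting signs: 1 positive, 2 negative.
The rank is the number of nonzero pivots: 3.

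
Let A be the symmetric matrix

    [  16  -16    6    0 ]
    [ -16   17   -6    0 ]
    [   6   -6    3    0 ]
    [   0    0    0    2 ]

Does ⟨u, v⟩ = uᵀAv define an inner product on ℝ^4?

An LDLᵀ factorisation of A has diagonal entries 16, 1, 3/4, 2.
So there are 4 positive pivots.
Hence Q is positive definite.
⟨·,·⟩ is an inner product exactly when A is positive definite.

yes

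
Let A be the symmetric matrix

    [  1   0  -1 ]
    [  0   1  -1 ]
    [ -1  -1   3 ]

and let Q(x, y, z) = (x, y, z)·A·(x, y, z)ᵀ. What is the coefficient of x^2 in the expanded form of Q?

1

The coefficient of x^2 is the diagonal entry A[1,1] = 1.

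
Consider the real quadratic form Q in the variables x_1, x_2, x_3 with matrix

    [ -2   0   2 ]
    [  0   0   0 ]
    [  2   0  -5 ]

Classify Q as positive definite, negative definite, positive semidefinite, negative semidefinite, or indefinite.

negative semidefinite

Row-reducing A symmetrically gives the diagonal entries -2, 0, -3.
So there are 2 negative, 1 zero pivots.
Hence Q is negative semidefinite.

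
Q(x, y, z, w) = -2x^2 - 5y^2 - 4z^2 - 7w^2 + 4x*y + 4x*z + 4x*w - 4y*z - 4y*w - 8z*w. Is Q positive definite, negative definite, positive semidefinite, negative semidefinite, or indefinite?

The symmetric matrix of Q is A = [[-2, 2, 2, 2], [2, -5, -2, -2], [2, -2, -4, -4], [2, -2, -4, -7]].
Leading principal minors: Δ_1 = -2, Δ_2 = 6, Δ_3 = -12, Δ_4 = 36.
The signs alternate starting with Δ_1 < 0, so by Sylvester's criterion Q is negative definite.

negative definite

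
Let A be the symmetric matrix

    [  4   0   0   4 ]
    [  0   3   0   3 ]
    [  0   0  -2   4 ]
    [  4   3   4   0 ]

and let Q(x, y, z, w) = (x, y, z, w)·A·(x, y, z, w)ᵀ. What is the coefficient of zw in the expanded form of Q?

The coefficient of zw is A[3,4] + A[4,3] = 2·4 = 8.

8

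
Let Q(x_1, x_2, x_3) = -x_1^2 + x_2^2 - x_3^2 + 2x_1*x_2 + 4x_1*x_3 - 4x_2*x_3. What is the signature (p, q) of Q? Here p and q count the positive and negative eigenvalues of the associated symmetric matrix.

(2, 1)

Write A = [[-1, 1, 2], [1, 1, -2], [2, -2, -1]].
Congruent diagonalization of A (simultaneous row and column reduction) yields pivots -1, 2, 3.
So there are 2 positive, 1 negative pivots.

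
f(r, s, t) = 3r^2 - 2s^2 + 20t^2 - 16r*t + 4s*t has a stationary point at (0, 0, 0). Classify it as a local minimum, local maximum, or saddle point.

The Hessian at the origin is H = [[6, 0, -16], [0, -4, 4], [-16, 4, 40]].
Congruent diagonalization of H (simultaneous row and column reduction) yields pivots 6, -4, 4/3.
Counting signs: 2 positive, 1 negative.
H is indefinite, so the origin is a saddle point.

saddle point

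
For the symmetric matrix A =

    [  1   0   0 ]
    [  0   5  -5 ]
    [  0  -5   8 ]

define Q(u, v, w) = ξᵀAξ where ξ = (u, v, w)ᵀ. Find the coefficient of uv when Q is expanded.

The coefficient of uv is A[1,2] + A[2,1] = 2·0 = 0.

0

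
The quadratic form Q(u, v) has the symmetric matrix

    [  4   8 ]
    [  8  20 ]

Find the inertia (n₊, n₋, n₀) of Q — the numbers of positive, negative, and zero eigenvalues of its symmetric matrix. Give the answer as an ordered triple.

(2, 0, 0)

Row-reducing A symmetrically gives the diagonal entries 4, 4.
So there are 2 positive pivots.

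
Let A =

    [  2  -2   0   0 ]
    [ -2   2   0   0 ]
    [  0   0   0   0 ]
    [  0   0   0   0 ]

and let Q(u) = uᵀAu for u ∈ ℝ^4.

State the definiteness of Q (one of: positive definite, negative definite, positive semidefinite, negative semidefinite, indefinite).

Row-reducing A symmetrically gives the diagonal entries 2, 0, 0, 0.
So there are 1 positive, 3 zero pivots.
Hence Q is positive semidefinite.

positive semidefinite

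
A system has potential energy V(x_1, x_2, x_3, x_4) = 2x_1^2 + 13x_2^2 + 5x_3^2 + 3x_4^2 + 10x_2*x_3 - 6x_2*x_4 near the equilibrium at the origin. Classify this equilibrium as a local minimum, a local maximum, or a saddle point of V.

local minimum

The Hessian at the origin is H = [[4, 0, 0, 0], [0, 26, 10, -6], [0, 10, 10, 0], [0, -6, 0, 6]].
Congruent diagonalization of H (simultaneous row and column reduction) yields pivots 4, 26, 80/13, 15/4.
That gives 4 positive pivots.
H is positive definite, so the origin is a strict local minimum.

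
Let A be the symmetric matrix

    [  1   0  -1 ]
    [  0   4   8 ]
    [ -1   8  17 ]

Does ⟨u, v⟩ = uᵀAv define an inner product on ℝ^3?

Congruent diagonalization of A (simultaneous row and column reduction) yields pivots 1, 4, 0.
Counting signs: 2 positive, 1 zero.
Hence Q is positive semidefinite.
⟨·,·⟩ is an inner product exactly when A is positive definite.

no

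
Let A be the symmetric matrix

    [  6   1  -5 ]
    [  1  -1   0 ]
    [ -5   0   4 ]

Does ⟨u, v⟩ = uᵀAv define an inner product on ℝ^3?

Congruent diagonalization of A (simultaneous row and column reduction) yields pivots 6, -7/6, 3/7.
That gives 2 positive, 1 negative pivots.
Hence Q is indefinite.
⟨·,·⟩ is an inner product exactly when A is positive definite.

no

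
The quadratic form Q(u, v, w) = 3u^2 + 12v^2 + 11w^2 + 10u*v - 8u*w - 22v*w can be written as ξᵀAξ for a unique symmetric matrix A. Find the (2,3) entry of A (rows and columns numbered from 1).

The coefficient of v·w in Q is -22. For a symmetric A this equals A[2,3] + A[3,2] = 2·A[2,3].
So A[2,3] = -22/2 = -11.

-11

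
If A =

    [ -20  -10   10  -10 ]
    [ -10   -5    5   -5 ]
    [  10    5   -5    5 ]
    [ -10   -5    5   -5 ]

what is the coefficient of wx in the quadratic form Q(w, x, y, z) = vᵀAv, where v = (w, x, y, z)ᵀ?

-20

The coefficient of wx is A[1,2] + A[2,1] = 2·(-10) = -20.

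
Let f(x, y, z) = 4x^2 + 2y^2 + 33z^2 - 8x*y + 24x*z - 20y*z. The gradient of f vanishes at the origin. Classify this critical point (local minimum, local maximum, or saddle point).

saddle point

The Hessian at the origin is H = [[8, -8, 24], [-8, 4, -20], [24, -20, 66]].
Applying the same elementary operations to the rows and columns of H produces a congruent diagonal matrix with entries 8, -4, -2.
So there are 1 positive, 2 negative pivots.
H is indefinite, so the origin is a saddle point.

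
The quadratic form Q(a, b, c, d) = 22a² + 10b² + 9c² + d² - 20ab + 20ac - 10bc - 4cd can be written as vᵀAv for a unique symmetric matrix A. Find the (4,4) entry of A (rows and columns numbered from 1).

1

The coefficient of d² in Q is 1, and that is exactly A[4,4].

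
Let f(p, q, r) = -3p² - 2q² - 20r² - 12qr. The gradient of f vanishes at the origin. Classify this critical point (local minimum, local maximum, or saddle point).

local maximum

The Hessian at the origin is H = [[-6, 0, 0], [0, -4, -12], [0, -12, -40]].
Applying the same elementary operations to the rows and columns of H produces a congruent diagonal matrix with entries -6, -4, -4.
Counting signs: 3 negative.
H is negative definite, so the origin is a strict local maximum.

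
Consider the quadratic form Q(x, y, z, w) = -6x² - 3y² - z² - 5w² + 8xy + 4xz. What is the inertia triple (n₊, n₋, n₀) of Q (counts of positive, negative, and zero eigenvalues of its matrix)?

The symmetric matrix is A = [[-6, 4, 2, 0], [4, -3, 0, 0], [2, 0, -1, 0], [0, 0, 0, -5]].
An LDLᵀ factorisation of A has diagonal entries -6, -1/3, 5, -5.
Counting signs: 1 positive, 3 negative.

(1, 3, 0)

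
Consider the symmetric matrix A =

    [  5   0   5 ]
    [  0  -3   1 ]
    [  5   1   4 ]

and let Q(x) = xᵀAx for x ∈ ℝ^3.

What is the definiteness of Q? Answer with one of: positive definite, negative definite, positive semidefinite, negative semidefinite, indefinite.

Row-reducing A symmetrically gives the diagonal entries 5, -3, -2/3.
Counting signs: 1 positive, 2 negative.
Hence Q is indefinite.

indefinite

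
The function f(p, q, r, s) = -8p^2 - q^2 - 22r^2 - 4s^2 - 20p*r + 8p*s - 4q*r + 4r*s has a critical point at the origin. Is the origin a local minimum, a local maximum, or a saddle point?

The Hessian at the origin is H = [[-16, 0, -20, 8], [0, -2, -4, 0], [-20, -4, -44, 4], [8, 0, 4, -8]].
Applying the same elementary operations to the rows and columns of H produces a congruent diagonal matrix with entries -16, -2, -11, -8/11.
Counting signs: 4 negative.
H is negative definite, so the origin is a strict local maximum.

local maximum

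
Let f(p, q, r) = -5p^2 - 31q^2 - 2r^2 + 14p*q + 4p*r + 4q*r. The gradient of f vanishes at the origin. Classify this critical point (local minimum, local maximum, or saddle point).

The Hessian at the origin is H = [[-10, 14, 4], [14, -62, 4], [4, 4, -4]].
Symmetric row and column elimination reduces H to a congruent diagonal form with pivots -10, -212/5, -12/53.
So there are 3 negative pivots.
H is negative definite, so the origin is a strict local maximum.

local maximum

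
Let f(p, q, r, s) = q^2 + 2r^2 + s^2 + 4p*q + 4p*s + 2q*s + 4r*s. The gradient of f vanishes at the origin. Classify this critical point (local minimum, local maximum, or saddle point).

The Hessian at the origin is H = [[0, 4, 0, 4], [4, 2, 0, 2], [0, 0, 4, 4], [4, 2, 4, 2]].
H is indefinite, so the origin is a saddle point.

saddle point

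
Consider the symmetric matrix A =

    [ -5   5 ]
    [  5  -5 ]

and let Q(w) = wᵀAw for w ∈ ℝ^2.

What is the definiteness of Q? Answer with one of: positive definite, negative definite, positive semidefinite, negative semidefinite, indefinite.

negative semidefinite

For the 2×2 matrix [[-5, 5], [5, -5]]: det = -5·-5 − (5)² = 0, trace = -10.
det = 0 so one eigenvalue is zero; the form is semidefinite with the sign of the trace.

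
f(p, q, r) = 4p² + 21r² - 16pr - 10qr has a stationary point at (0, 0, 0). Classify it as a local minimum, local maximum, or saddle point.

The Hessian at the origin is H = [[8, 0, -16], [0, 0, -10], [-16, -10, 42]].
H is indefinite, so the origin is a saddle point.

saddle point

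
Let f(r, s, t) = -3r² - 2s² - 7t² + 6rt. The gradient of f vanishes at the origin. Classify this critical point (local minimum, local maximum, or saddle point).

local maximum

The Hessian at the origin is H = [[-6, 0, 6], [0, -4, 0], [6, 0, -14]].
Row-reducing H symmetrically gives the diagonal entries -6, -4, -8.
That gives 3 negative pivots.
H is negative definite, so the origin is a strict local maximum.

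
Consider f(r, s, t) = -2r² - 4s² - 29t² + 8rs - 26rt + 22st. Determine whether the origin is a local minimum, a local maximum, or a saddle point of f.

The Hessian at the origin is H = [[-4, 8, -26], [8, -8, 22], [-26, 22, -58]].
Applying the same elementary operations to the rows and columns of H produces a congruent diagonal matrix with entries -4, 8, -3/2.
That gives 1 positive, 2 negative pivots.
H is indefinite, so the origin is a saddle point.

saddle point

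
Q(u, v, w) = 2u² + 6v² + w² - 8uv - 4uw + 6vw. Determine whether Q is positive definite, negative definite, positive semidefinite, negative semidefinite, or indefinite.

The symmetric matrix is A = [[2, -4, -2], [-4, 6, 3], [-2, 3, 1]].
Row-reducing A symmetrically gives the diagonal entries 2, -2, -1/2.
So there are 1 positive, 2 negative pivots.
Hence Q is indefinite.

indefinite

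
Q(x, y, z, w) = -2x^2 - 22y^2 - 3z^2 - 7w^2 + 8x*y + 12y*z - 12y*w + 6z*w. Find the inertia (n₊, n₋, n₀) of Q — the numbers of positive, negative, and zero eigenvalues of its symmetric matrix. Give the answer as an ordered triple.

Write A = [[-2, 4, 0, 0], [4, -22, 6, -6], [0, 6, -3, 3], [0, -6, 3, -7]].
Symmetric row and column elimination reduces A to a congruent diagonal form with pivots -2, -14, -3/7, -4.
So there are 4 negative pivots.

(0, 4, 0)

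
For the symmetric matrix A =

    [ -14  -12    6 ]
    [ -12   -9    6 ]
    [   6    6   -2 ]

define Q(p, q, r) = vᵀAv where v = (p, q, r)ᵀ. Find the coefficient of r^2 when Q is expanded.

-2

The coefficient of r^2 is the diagonal entry A[3,3] = -2.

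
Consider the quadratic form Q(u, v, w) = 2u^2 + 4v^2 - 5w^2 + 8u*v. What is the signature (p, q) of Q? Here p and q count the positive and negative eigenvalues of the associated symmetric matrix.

The associated matrix is A = [[2, 4, 0], [4, 4, 0], [0, 0, -5]].
Row-reducing A symmetrically gives the diagonal entries 2, -4, -5.
So there are 1 positive, 2 negative pivots.

(1, 2)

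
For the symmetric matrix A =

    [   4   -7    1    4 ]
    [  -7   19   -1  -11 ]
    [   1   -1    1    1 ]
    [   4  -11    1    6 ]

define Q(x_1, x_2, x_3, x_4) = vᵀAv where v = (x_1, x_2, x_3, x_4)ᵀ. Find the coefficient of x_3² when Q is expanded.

1

The coefficient of x_3² is the diagonal entry A[3,3] = 1.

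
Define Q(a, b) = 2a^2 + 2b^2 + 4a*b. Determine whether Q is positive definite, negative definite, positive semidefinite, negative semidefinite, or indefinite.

positive semidefinite

The symmetric matrix is A = [[2, 2], [2, 2]].
Symmetric row and column elimination reduces A to a congruent diagonal form with pivots 2, 0.
Counting signs: 1 positive, 1 zero.
Hence Q is positive semidefinite.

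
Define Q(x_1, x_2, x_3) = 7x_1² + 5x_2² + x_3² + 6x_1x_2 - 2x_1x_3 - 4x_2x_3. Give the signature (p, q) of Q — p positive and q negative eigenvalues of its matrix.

(3, 0)

The associated matrix is A = [[7, 3, -1], [3, 5, -2], [-1, -2, 1]].
Row-reducing A symmetrically gives the diagonal entries 7, 26/7, 5/26.
That gives 3 positive pivots.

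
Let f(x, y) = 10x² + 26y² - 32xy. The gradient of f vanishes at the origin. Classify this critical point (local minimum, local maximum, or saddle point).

local minimum

The Hessian at the origin is H = [[20, -32], [-32, 52]].
det H = 20·52 − (-32)² = 16 > 0 and H[1,1] = 20 > 0, so H is positive definite.
Therefore the origin is a local minimum.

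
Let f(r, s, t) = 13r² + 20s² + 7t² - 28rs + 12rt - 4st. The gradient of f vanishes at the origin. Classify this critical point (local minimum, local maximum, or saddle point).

local minimum

The Hessian at the origin is H = [[26, -28, 12], [-28, 40, -4], [12, -4, 14]].
Applying the same elementary operations to the rows and columns of H produces a congruent diagonal matrix with entries 26, 128/13, 3/8.
So there are 3 positive pivots.
H is positive definite, so the origin is a strict local minimum.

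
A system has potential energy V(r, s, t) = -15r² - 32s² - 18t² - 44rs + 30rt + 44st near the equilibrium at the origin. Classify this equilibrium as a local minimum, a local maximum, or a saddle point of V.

The Hessian at the origin is H = [[-30, -44, 30], [-44, -64, 44], [30, 44, -36]].
Congruent diagonalization of H (simultaneous row and column reduction) yields pivots -30, 8/15, -6.
That gives 1 positive, 2 negative pivots.
H is indefinite, so the origin is a saddle point.

saddle point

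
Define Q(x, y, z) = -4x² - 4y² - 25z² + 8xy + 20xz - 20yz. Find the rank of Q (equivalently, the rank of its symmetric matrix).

1

The associated matrix is A = [[-4, 4, 10], [4, -4, -10], [10, -10, -25]].
Applying the same elementary operations to the rows and columns of A produces a congruent diagonal matrix with entries -4, 0, 0.
Counting signs: 1 negative, 2 zero.
The rank is the number of nonzero pivots: 1.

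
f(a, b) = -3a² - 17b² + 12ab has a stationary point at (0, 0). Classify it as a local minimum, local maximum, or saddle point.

The Hessian at the origin is H = [[-6, 12], [12, -34]].
det H = -6·-34 − (12)² = 60 > 0 and H[1,1] = -6 < 0, so H is negative definite.
Therefore the origin is a local maximum.

local maximum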